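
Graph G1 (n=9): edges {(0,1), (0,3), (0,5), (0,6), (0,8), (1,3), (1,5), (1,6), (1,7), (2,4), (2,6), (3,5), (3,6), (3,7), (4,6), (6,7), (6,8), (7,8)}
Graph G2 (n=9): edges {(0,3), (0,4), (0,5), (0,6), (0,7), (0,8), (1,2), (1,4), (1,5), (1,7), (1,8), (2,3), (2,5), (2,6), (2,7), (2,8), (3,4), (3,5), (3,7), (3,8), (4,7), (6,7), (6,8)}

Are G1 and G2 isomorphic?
No, not isomorphic

The graphs are NOT isomorphic.

Degrees in G1: deg(0)=5, deg(1)=5, deg(2)=2, deg(3)=5, deg(4)=2, deg(5)=3, deg(6)=7, deg(7)=4, deg(8)=3.
Sorted degree sequence of G1: [7, 5, 5, 5, 4, 3, 3, 2, 2].
Degrees in G2: deg(0)=6, deg(1)=5, deg(2)=6, deg(3)=6, deg(4)=4, deg(5)=4, deg(6)=4, deg(7)=6, deg(8)=5.
Sorted degree sequence of G2: [6, 6, 6, 6, 5, 5, 4, 4, 4].
The (sorted) degree sequence is an isomorphism invariant, so since G1 and G2 have different degree sequences they cannot be isomorphic.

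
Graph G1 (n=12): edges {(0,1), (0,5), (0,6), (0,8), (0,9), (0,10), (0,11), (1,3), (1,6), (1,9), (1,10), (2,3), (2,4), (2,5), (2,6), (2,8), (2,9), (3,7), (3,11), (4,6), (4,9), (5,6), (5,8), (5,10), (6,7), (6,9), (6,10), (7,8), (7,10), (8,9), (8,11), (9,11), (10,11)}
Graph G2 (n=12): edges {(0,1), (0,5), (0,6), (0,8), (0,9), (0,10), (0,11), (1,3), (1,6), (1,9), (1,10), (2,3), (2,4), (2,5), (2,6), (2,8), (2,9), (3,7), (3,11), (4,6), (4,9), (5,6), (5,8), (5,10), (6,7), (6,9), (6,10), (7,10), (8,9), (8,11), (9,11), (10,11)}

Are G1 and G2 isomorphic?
No, not isomorphic

The graphs are NOT isomorphic.

Counting edges: G1 has 33 edge(s); G2 has 32 edge(s).
Edge count is an isomorphism invariant (a bijection on vertices induces a bijection on edges), so differing edge counts rule out isomorphism.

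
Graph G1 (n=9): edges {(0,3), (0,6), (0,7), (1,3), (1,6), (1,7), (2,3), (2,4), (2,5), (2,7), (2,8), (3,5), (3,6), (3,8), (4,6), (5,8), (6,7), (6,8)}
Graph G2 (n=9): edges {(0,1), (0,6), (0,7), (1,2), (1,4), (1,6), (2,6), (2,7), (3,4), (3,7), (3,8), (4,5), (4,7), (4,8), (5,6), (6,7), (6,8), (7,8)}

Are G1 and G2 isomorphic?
Yes, isomorphic

The graphs are isomorphic.
One valid mapping φ: V(G1) → V(G2): 0→0, 1→2, 2→4, 3→7, 4→5, 5→3, 6→6, 7→1, 8→8

Verify φ preserves adjacency — for each edge of G1, its image is an edge of G2:
  (0,3) → (φ(0),φ(3)) = (0,7) ∈ E(G2) ✓
  (0,6) → (φ(0),φ(6)) = (0,6) ∈ E(G2) ✓
  (0,7) → (φ(0),φ(7)) = (0,1) ∈ E(G2) ✓
  (1,3) → (φ(1),φ(3)) = (2,7) ∈ E(G2) ✓
  (1,6) → (φ(1),φ(6)) = (2,6) ∈ E(G2) ✓
  (1,7) → (φ(1),φ(7)) = (1,2) ∈ E(G2) ✓
  (2,3) → (φ(2),φ(3)) = (4,7) ∈ E(G2) ✓
  (2,4) → (φ(2),φ(4)) = (4,5) ∈ E(G2) ✓
  (2,5) → (φ(2),φ(5)) = (3,4) ∈ E(G2) ✓
  (2,7) → (φ(2),φ(7)) = (1,4) ∈ E(G2) ✓
  (2,8) → (φ(2),φ(8)) = (4,8) ∈ E(G2) ✓
  (3,5) → (φ(3),φ(5)) = (3,7) ∈ E(G2) ✓
  (3,6) → (φ(3),φ(6)) = (6,7) ∈ E(G2) ✓
  (3,8) → (φ(3),φ(8)) = (7,8) ∈ E(G2) ✓
  (4,6) → (φ(4),φ(6)) = (5,6) ∈ E(G2) ✓
  (5,8) → (φ(5),φ(8)) = (3,8) ∈ E(G2) ✓
  (6,7) → (φ(6),φ(7)) = (1,6) ∈ E(G2) ✓
  (6,8) → (φ(6),φ(8)) = (6,8) ∈ E(G2) ✓
All 18 edges of G1 map to edges of G2, and |E(G1)| = |E(G2)| = 18, so φ is a bijection on edges as well as vertices. Hence G1 ≅ G2.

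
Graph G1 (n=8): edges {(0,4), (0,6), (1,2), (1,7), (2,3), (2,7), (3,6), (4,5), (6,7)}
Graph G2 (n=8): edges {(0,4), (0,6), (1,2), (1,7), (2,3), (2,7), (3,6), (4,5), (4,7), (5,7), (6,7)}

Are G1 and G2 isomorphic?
No, not isomorphic

The graphs are NOT isomorphic.

Counting edges: G1 has 9 edge(s); G2 has 11 edge(s).
Edge count is an isomorphism invariant (a bijection on vertices induces a bijection on edges), so differing edge counts rule out isomorphism.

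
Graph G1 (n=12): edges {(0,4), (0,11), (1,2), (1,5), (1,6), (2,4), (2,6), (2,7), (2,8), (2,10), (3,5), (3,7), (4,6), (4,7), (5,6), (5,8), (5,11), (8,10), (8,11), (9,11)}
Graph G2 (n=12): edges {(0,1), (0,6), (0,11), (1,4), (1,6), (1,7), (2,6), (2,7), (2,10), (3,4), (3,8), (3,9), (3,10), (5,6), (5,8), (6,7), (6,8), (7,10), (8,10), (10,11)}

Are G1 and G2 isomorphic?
Yes, isomorphic

The graphs are isomorphic.
One valid mapping φ: V(G1) → V(G2): 0→4, 1→2, 2→6, 3→11, 4→1, 5→10, 6→7, 7→0, 8→8, 9→9, 10→5, 11→3

Verify φ preserves adjacency — for each edge of G1, its image is an edge of G2:
  (0,4) → (φ(0),φ(4)) = (1,4) ∈ E(G2) ✓
  (0,11) → (φ(0),φ(11)) = (3,4) ∈ E(G2) ✓
  (1,2) → (φ(1),φ(2)) = (2,6) ∈ E(G2) ✓
  (1,5) → (φ(1),φ(5)) = (2,10) ∈ E(G2) ✓
  (1,6) → (φ(1),φ(6)) = (2,7) ∈ E(G2) ✓
  (2,4) → (φ(2),φ(4)) = (1,6) ∈ E(G2) ✓
  (2,6) → (φ(2),φ(6)) = (6,7) ∈ E(G2) ✓
  (2,7) → (φ(2),φ(7)) = (0,6) ∈ E(G2) ✓
  (2,8) → (φ(2),φ(8)) = (6,8) ∈ E(G2) ✓
  (2,10) → (φ(2),φ(10)) = (5,6) ∈ E(G2) ✓
  (3,5) → (φ(3),φ(5)) = (10,11) ∈ E(G2) ✓
  (3,7) → (φ(3),φ(7)) = (0,11) ∈ E(G2) ✓
  (4,6) → (φ(4),φ(6)) = (1,7) ∈ E(G2) ✓
  (4,7) → (φ(4),φ(7)) = (0,1) ∈ E(G2) ✓
  (5,6) → (φ(5),φ(6)) = (7,10) ∈ E(G2) ✓
  (5,8) → (φ(5),φ(8)) = (8,10) ∈ E(G2) ✓
  (5,11) → (φ(5),φ(11)) = (3,10) ∈ E(G2) ✓
  (8,10) → (φ(8),φ(10)) = (5,8) ∈ E(G2) ✓
  (8,11) → (φ(8),φ(11)) = (3,8) ∈ E(G2) ✓
  (9,11) → (φ(9),φ(11)) = (3,9) ∈ E(G2) ✓
All 20 edges of G1 map to edges of G2, and |E(G1)| = |E(G2)| = 20, so φ is a bijection on edges as well as vertices. Hence G1 ≅ G2.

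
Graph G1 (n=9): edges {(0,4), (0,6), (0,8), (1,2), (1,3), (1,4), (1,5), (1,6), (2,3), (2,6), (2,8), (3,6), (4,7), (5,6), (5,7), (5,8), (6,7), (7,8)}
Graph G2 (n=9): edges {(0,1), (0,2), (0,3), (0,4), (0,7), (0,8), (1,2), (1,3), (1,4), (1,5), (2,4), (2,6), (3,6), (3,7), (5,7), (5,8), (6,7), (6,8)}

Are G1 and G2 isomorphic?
Yes, isomorphic

The graphs are isomorphic.
One valid mapping φ: V(G1) → V(G2): 0→8, 1→1, 2→2, 3→4, 4→5, 5→3, 6→0, 7→7, 8→6

Verify φ preserves adjacency — for each edge of G1, its image is an edge of G2:
  (0,4) → (φ(0),φ(4)) = (5,8) ∈ E(G2) ✓
  (0,6) → (φ(0),φ(6)) = (0,8) ∈ E(G2) ✓
  (0,8) → (φ(0),φ(8)) = (6,8) ∈ E(G2) ✓
  (1,2) → (φ(1),φ(2)) = (1,2) ∈ E(G2) ✓
  (1,3) → (φ(1),φ(3)) = (1,4) ∈ E(G2) ✓
  (1,4) → (φ(1),φ(4)) = (1,5) ∈ E(G2) ✓
  (1,5) → (φ(1),φ(5)) = (1,3) ∈ E(G2) ✓
  (1,6) → (φ(1),φ(6)) = (0,1) ∈ E(G2) ✓
  (2,3) → (φ(2),φ(3)) = (2,4) ∈ E(G2) ✓
  (2,6) → (φ(2),φ(6)) = (0,2) ∈ E(G2) ✓
  (2,8) → (φ(2),φ(8)) = (2,6) ∈ E(G2) ✓
  (3,6) → (φ(3),φ(6)) = (0,4) ∈ E(G2) ✓
  (4,7) → (φ(4),φ(7)) = (5,7) ∈ E(G2) ✓
  (5,6) → (φ(5),φ(6)) = (0,3) ∈ E(G2) ✓
  (5,7) → (φ(5),φ(7)) = (3,7) ∈ E(G2) ✓
  (5,8) → (φ(5),φ(8)) = (3,6) ∈ E(G2) ✓
  (6,7) → (φ(6),φ(7)) = (0,7) ∈ E(G2) ✓
  (7,8) → (φ(7),φ(8)) = (6,7) ∈ E(G2) ✓
All 18 edges of G1 map to edges of G2, and |E(G1)| = |E(G2)| = 18, so φ is a bijection on edges as well as vertices. Hence G1 ≅ G2.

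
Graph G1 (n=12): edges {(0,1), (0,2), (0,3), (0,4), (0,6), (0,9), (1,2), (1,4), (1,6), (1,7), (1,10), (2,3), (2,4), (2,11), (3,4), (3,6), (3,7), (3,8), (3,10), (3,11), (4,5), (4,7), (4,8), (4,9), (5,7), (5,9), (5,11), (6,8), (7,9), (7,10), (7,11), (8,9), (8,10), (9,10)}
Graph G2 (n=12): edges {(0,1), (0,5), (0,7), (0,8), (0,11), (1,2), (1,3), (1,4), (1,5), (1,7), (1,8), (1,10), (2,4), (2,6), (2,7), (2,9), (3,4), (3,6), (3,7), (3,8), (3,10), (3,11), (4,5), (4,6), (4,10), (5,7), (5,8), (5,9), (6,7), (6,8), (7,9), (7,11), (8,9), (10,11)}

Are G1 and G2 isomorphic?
Yes, isomorphic

The graphs are isomorphic.
One valid mapping φ: V(G1) → V(G2): 0→5, 1→8, 2→0, 3→7, 4→1, 5→10, 6→9, 7→3, 8→2, 9→4, 10→6, 11→11

Verify φ preserves adjacency — for each edge of G1, its image is an edge of G2:
  (0,1) → (φ(0),φ(1)) = (5,8) ∈ E(G2) ✓
  (0,2) → (φ(0),φ(2)) = (0,5) ∈ E(G2) ✓
  (0,3) → (φ(0),φ(3)) = (5,7) ∈ E(G2) ✓
  (0,4) → (φ(0),φ(4)) = (1,5) ∈ E(G2) ✓
  (0,6) → (φ(0),φ(6)) = (5,9) ∈ E(G2) ✓
  (0,9) → (φ(0),φ(9)) = (4,5) ∈ E(G2) ✓
  (1,2) → (φ(1),φ(2)) = (0,8) ∈ E(G2) ✓
  (1,4) → (φ(1),φ(4)) = (1,8) ∈ E(G2) ✓
  (1,6) → (φ(1),φ(6)) = (8,9) ∈ E(G2) ✓
  (1,7) → (φ(1),φ(7)) = (3,8) ∈ E(G2) ✓
  (1,10) → (φ(1),φ(10)) = (6,8) ∈ E(G2) ✓
  (2,3) → (φ(2),φ(3)) = (0,7) ∈ E(G2) ✓
  (2,4) → (φ(2),φ(4)) = (0,1) ∈ E(G2) ✓
  (2,11) → (φ(2),φ(11)) = (0,11) ∈ E(G2) ✓
  (3,4) → (φ(3),φ(4)) = (1,7) ∈ E(G2) ✓
  (3,6) → (φ(3),φ(6)) = (7,9) ∈ E(G2) ✓
  (3,7) → (φ(3),φ(7)) = (3,7) ∈ E(G2) ✓
  (3,8) → (φ(3),φ(8)) = (2,7) ∈ E(G2) ✓
  (3,10) → (φ(3),φ(10)) = (6,7) ∈ E(G2) ✓
  (3,11) → (φ(3),φ(11)) = (7,11) ∈ E(G2) ✓
  (4,5) → (φ(4),φ(5)) = (1,10) ∈ E(G2) ✓
  (4,7) → (φ(4),φ(7)) = (1,3) ∈ E(G2) ✓
  (4,8) → (φ(4),φ(8)) = (1,2) ∈ E(G2) ✓
  (4,9) → (φ(4),φ(9)) = (1,4) ∈ E(G2) ✓
  (5,7) → (φ(5),φ(7)) = (3,10) ∈ E(G2) ✓
  (5,9) → (φ(5),φ(9)) = (4,10) ∈ E(G2) ✓
  (5,11) → (φ(5),φ(11)) = (10,11) ∈ E(G2) ✓
  (6,8) → (φ(6),φ(8)) = (2,9) ∈ E(G2) ✓
  (7,9) → (φ(7),φ(9)) = (3,4) ∈ E(G2) ✓
  (7,10) → (φ(7),φ(10)) = (3,6) ∈ E(G2) ✓
  (7,11) → (φ(7),φ(11)) = (3,11) ∈ E(G2) ✓
  (8,9) → (φ(8),φ(9)) = (2,4) ∈ E(G2) ✓
  (8,10) → (φ(8),φ(10)) = (2,6) ∈ E(G2) ✓
  (9,10) → (φ(9),φ(10)) = (4,6) ∈ E(G2) ✓
All 34 edges of G1 map to edges of G2, and |E(G1)| = |E(G2)| = 34, so φ is a bijection on edges as well as vertices. Hence G1 ≅ G2.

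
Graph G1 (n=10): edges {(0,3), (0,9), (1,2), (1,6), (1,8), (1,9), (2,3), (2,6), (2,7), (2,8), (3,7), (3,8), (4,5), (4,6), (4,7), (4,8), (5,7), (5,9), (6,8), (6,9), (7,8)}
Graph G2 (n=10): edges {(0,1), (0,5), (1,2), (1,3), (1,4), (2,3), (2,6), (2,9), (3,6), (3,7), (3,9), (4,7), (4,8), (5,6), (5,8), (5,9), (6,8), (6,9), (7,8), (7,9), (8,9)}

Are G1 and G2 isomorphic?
Yes, isomorphic

The graphs are isomorphic.
One valid mapping φ: V(G1) → V(G2): 0→0, 1→2, 2→6, 3→5, 4→7, 5→4, 6→3, 7→8, 8→9, 9→1

Verify φ preserves adjacency — for each edge of G1, its image is an edge of G2:
  (0,3) → (φ(0),φ(3)) = (0,5) ∈ E(G2) ✓
  (0,9) → (φ(0),φ(9)) = (0,1) ∈ E(G2) ✓
  (1,2) → (φ(1),φ(2)) = (2,6) ∈ E(G2) ✓
  (1,6) → (φ(1),φ(6)) = (2,3) ∈ E(G2) ✓
  (1,8) → (φ(1),φ(8)) = (2,9) ∈ E(G2) ✓
  (1,9) → (φ(1),φ(9)) = (1,2) ∈ E(G2) ✓
  (2,3) → (φ(2),φ(3)) = (5,6) ∈ E(G2) ✓
  (2,6) → (φ(2),φ(6)) = (3,6) ∈ E(G2) ✓
  (2,7) → (φ(2),φ(7)) = (6,8) ∈ E(G2) ✓
  (2,8) → (φ(2),φ(8)) = (6,9) ∈ E(G2) ✓
  (3,7) → (φ(3),φ(7)) = (5,8) ∈ E(G2) ✓
  (3,8) → (φ(3),φ(8)) = (5,9) ∈ E(G2) ✓
  (4,5) → (φ(4),φ(5)) = (4,7) ∈ E(G2) ✓
  (4,6) → (φ(4),φ(6)) = (3,7) ∈ E(G2) ✓
  (4,7) → (φ(4),φ(7)) = (7,8) ∈ E(G2) ✓
  (4,8) → (φ(4),φ(8)) = (7,9) ∈ E(G2) ✓
  (5,7) → (φ(5),φ(7)) = (4,8) ∈ E(G2) ✓
  (5,9) → (φ(5),φ(9)) = (1,4) ∈ E(G2) ✓
  (6,8) → (φ(6),φ(8)) = (3,9) ∈ E(G2) ✓
  (6,9) → (φ(6),φ(9)) = (1,3) ∈ E(G2) ✓
  (7,8) → (φ(7),φ(8)) = (8,9) ∈ E(G2) ✓
All 21 edges of G1 map to edges of G2, and |E(G1)| = |E(G2)| = 21, so φ is a bijection on edges as well as vertices. Hence G1 ≅ G2.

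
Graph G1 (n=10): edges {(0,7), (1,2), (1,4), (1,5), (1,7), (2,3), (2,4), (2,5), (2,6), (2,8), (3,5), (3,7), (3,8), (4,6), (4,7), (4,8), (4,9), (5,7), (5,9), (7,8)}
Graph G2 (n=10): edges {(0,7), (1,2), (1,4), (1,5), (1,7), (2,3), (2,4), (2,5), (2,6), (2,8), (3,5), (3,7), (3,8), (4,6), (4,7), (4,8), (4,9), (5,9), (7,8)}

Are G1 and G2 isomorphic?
No, not isomorphic

The graphs are NOT isomorphic.

Counting edges: G1 has 20 edge(s); G2 has 19 edge(s).
Edge count is an isomorphism invariant (a bijection on vertices induces a bijection on edges), so differing edge counts rule out isomorphism.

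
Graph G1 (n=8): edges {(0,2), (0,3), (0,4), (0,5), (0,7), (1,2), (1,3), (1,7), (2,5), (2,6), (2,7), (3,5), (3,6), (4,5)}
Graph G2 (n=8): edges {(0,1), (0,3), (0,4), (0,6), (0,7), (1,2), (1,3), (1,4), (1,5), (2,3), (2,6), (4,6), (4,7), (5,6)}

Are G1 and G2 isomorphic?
Yes, isomorphic

The graphs are isomorphic.
One valid mapping φ: V(G1) → V(G2): 0→0, 1→2, 2→1, 3→6, 4→7, 5→4, 6→5, 7→3

Verify φ preserves adjacency — for each edge of G1, its image is an edge of G2:
  (0,2) → (φ(0),φ(2)) = (0,1) ∈ E(G2) ✓
  (0,3) → (φ(0),φ(3)) = (0,6) ∈ E(G2) ✓
  (0,4) → (φ(0),φ(4)) = (0,7) ∈ E(G2) ✓
  (0,5) → (φ(0),φ(5)) = (0,4) ∈ E(G2) ✓
  (0,7) → (φ(0),φ(7)) = (0,3) ∈ E(G2) ✓
  (1,2) → (φ(1),φ(2)) = (1,2) ∈ E(G2) ✓
  (1,3) → (φ(1),φ(3)) = (2,6) ∈ E(G2) ✓
  (1,7) → (φ(1),φ(7)) = (2,3) ∈ E(G2) ✓
  (2,5) → (φ(2),φ(5)) = (1,4) ∈ E(G2) ✓
  (2,6) → (φ(2),φ(6)) = (1,5) ∈ E(G2) ✓
  (2,7) → (φ(2),φ(7)) = (1,3) ∈ E(G2) ✓
  (3,5) → (φ(3),φ(5)) = (4,6) ∈ E(G2) ✓
  (3,6) → (φ(3),φ(6)) = (5,6) ∈ E(G2) ✓
  (4,5) → (φ(4),φ(5)) = (4,7) ∈ E(G2) ✓
All 14 edges of G1 map to edges of G2, and |E(G1)| = |E(G2)| = 14, so φ is a bijection on edges as well as vertices. Hence G1 ≅ G2.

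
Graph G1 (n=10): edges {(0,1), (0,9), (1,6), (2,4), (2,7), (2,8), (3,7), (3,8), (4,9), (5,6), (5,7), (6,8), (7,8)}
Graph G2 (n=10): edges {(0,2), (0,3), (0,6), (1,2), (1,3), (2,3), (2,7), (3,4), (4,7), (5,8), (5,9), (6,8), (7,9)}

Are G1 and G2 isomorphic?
Yes, isomorphic

The graphs are isomorphic.
One valid mapping φ: V(G1) → V(G2): 0→5, 1→9, 2→0, 3→1, 4→6, 5→4, 6→7, 7→3, 8→2, 9→8

Verify φ preserves adjacency — for each edge of G1, its image is an edge of G2:
  (0,1) → (φ(0),φ(1)) = (5,9) ∈ E(G2) ✓
  (0,9) → (φ(0),φ(9)) = (5,8) ∈ E(G2) ✓
  (1,6) → (φ(1),φ(6)) = (7,9) ∈ E(G2) ✓
  (2,4) → (φ(2),φ(4)) = (0,6) ∈ E(G2) ✓
  (2,7) → (φ(2),φ(7)) = (0,3) ∈ E(G2) ✓
  (2,8) → (φ(2),φ(8)) = (0,2) ∈ E(G2) ✓
  (3,7) → (φ(3),φ(7)) = (1,3) ∈ E(G2) ✓
  (3,8) → (φ(3),φ(8)) = (1,2) ∈ E(G2) ✓
  (4,9) → (φ(4),φ(9)) = (6,8) ∈ E(G2) ✓
  (5,6) → (φ(5),φ(6)) = (4,7) ∈ E(G2) ✓
  (5,7) → (φ(5),φ(7)) = (3,4) ∈ E(G2) ✓
  (6,8) → (φ(6),φ(8)) = (2,7) ∈ E(G2) ✓
  (7,8) → (φ(7),φ(8)) = (2,3) ∈ E(G2) ✓
All 13 edges of G1 map to edges of G2, and |E(G1)| = |E(G2)| = 13, so φ is a bijection on edges as well as vertices. Hence G1 ≅ G2.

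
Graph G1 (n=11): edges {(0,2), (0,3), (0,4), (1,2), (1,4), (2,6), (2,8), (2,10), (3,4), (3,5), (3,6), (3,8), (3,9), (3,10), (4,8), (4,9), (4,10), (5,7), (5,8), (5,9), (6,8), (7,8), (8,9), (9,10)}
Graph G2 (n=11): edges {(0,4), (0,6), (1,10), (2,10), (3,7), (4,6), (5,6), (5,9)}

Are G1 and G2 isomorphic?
No, not isomorphic

The graphs are NOT isomorphic.

Connected components of G1: 1 component(s) with vertex sets [[0, 1, 2, 3, 4, 5, 6, 7, 8, 9, 10]], sizes [11].
Connected components of G2: 4 component(s) with vertex sets [[8], [3, 7], [1, 2, 10], [0, 4, 5, 6, 9]], sizes [1, 2, 3, 5].
The number of connected components (and the multiset of component sizes) is an isomorphism invariant — an isomorphism maps each component of G1 bijectively onto a component of G2. Since G1 has 1 component(s) and G2 has 4, they cannot be isomorphic.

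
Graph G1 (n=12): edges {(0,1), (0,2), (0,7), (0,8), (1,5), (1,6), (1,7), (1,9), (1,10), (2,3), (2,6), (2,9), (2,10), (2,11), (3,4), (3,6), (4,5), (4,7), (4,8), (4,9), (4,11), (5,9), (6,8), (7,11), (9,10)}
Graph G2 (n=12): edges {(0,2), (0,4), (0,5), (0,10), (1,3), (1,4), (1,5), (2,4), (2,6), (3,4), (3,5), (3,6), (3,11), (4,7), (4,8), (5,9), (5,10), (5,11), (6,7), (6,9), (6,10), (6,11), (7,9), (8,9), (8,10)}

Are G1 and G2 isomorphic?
Yes, isomorphic

The graphs are isomorphic.
One valid mapping φ: V(G1) → V(G2): 0→10, 1→5, 2→6, 3→7, 4→4, 5→1, 6→9, 7→0, 8→8, 9→3, 10→11, 11→2

Verify φ preserves adjacency — for each edge of G1, its image is an edge of G2:
  (0,1) → (φ(0),φ(1)) = (5,10) ∈ E(G2) ✓
  (0,2) → (φ(0),φ(2)) = (6,10) ∈ E(G2) ✓
  (0,7) → (φ(0),φ(7)) = (0,10) ∈ E(G2) ✓
  (0,8) → (φ(0),φ(8)) = (8,10) ∈ E(G2) ✓
  (1,5) → (φ(1),φ(5)) = (1,5) ∈ E(G2) ✓
  (1,6) → (φ(1),φ(6)) = (5,9) ∈ E(G2) ✓
  (1,7) → (φ(1),φ(7)) = (0,5) ∈ E(G2) ✓
  (1,9) → (φ(1),φ(9)) = (3,5) ∈ E(G2) ✓
  (1,10) → (φ(1),φ(10)) = (5,11) ∈ E(G2) ✓
  (2,3) → (φ(2),φ(3)) = (6,7) ∈ E(G2) ✓
  (2,6) → (φ(2),φ(6)) = (6,9) ∈ E(G2) ✓
  (2,9) → (φ(2),φ(9)) = (3,6) ∈ E(G2) ✓
  (2,10) → (φ(2),φ(10)) = (6,11) ∈ E(G2) ✓
  (2,11) → (φ(2),φ(11)) = (2,6) ∈ E(G2) ✓
  (3,4) → (φ(3),φ(4)) = (4,7) ∈ E(G2) ✓
  (3,6) → (φ(3),φ(6)) = (7,9) ∈ E(G2) ✓
  (4,5) → (φ(4),φ(5)) = (1,4) ∈ E(G2) ✓
  (4,7) → (φ(4),φ(7)) = (0,4) ∈ E(G2) ✓
  (4,8) → (φ(4),φ(8)) = (4,8) ∈ E(G2) ✓
  (4,9) → (φ(4),φ(9)) = (3,4) ∈ E(G2) ✓
  (4,11) → (φ(4),φ(11)) = (2,4) ∈ E(G2) ✓
  (5,9) → (φ(5),φ(9)) = (1,3) ∈ E(G2) ✓
  (6,8) → (φ(6),φ(8)) = (8,9) ∈ E(G2) ✓
  (7,11) → (φ(7),φ(11)) = (0,2) ∈ E(G2) ✓
  (9,10) → (φ(9),φ(10)) = (3,11) ∈ E(G2) ✓
All 25 edges of G1 map to edges of G2, and |E(G1)| = |E(G2)| = 25, so φ is a bijection on edges as well as vertices. Hence G1 ≅ G2.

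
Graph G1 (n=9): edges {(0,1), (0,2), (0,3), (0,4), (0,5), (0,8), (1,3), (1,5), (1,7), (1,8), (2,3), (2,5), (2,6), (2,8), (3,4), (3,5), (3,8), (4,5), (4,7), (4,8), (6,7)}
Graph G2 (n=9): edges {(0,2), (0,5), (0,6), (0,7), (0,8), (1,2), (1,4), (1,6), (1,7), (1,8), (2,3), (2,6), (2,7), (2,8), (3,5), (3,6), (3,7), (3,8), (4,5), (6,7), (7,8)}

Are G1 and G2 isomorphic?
Yes, isomorphic

The graphs are isomorphic.
One valid mapping φ: V(G1) → V(G2): 0→7, 1→0, 2→1, 3→2, 4→3, 5→8, 6→4, 7→5, 8→6

Verify φ preserves adjacency — for each edge of G1, its image is an edge of G2:
  (0,1) → (φ(0),φ(1)) = (0,7) ∈ E(G2) ✓
  (0,2) → (φ(0),φ(2)) = (1,7) ∈ E(G2) ✓
  (0,3) → (φ(0),φ(3)) = (2,7) ∈ E(G2) ✓
  (0,4) → (φ(0),φ(4)) = (3,7) ∈ E(G2) ✓
  (0,5) → (φ(0),φ(5)) = (7,8) ∈ E(G2) ✓
  (0,8) → (φ(0),φ(8)) = (6,7) ∈ E(G2) ✓
  (1,3) → (φ(1),φ(3)) = (0,2) ∈ E(G2) ✓
  (1,5) → (φ(1),φ(5)) = (0,8) ∈ E(G2) ✓
  (1,7) → (φ(1),φ(7)) = (0,5) ∈ E(G2) ✓
  (1,8) → (φ(1),φ(8)) = (0,6) ∈ E(G2) ✓
  (2,3) → (φ(2),φ(3)) = (1,2) ∈ E(G2) ✓
  (2,5) → (φ(2),φ(5)) = (1,8) ∈ E(G2) ✓
  (2,6) → (φ(2),φ(6)) = (1,4) ∈ E(G2) ✓
  (2,8) → (φ(2),φ(8)) = (1,6) ∈ E(G2) ✓
  (3,4) → (φ(3),φ(4)) = (2,3) ∈ E(G2) ✓
  (3,5) → (φ(3),φ(5)) = (2,8) ∈ E(G2) ✓
  (3,8) → (φ(3),φ(8)) = (2,6) ∈ E(G2) ✓
  (4,5) → (φ(4),φ(5)) = (3,8) ∈ E(G2) ✓
  (4,7) → (φ(4),φ(7)) = (3,5) ∈ E(G2) ✓
  (4,8) → (φ(4),φ(8)) = (3,6) ∈ E(G2) ✓
  (6,7) → (φ(6),φ(7)) = (4,5) ∈ E(G2) ✓
All 21 edges of G1 map to edges of G2, and |E(G1)| = |E(G2)| = 21, so φ is a bijection on edges as well as vertices. Hence G1 ≅ G2.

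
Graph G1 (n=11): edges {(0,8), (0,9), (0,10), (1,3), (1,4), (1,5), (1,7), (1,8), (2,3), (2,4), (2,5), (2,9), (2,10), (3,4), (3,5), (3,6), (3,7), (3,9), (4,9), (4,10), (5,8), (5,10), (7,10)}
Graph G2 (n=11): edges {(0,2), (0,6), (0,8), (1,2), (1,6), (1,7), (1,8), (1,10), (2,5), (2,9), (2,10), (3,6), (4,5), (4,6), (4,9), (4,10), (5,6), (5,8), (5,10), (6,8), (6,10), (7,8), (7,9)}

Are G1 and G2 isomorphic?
Yes, isomorphic

The graphs are isomorphic.
One valid mapping φ: V(G1) → V(G2): 0→9, 1→8, 2→10, 3→6, 4→5, 5→1, 6→3, 7→0, 8→7, 9→4, 10→2

Verify φ preserves adjacency — for each edge of G1, its image is an edge of G2:
  (0,8) → (φ(0),φ(8)) = (7,9) ∈ E(G2) ✓
  (0,9) → (φ(0),φ(9)) = (4,9) ∈ E(G2) ✓
  (0,10) → (φ(0),φ(10)) = (2,9) ∈ E(G2) ✓
  (1,3) → (φ(1),φ(3)) = (6,8) ∈ E(G2) ✓
  (1,4) → (φ(1),φ(4)) = (5,8) ∈ E(G2) ✓
  (1,5) → (φ(1),φ(5)) = (1,8) ∈ E(G2) ✓
  (1,7) → (φ(1),φ(7)) = (0,8) ∈ E(G2) ✓
  (1,8) → (φ(1),φ(8)) = (7,8) ∈ E(G2) ✓
  (2,3) → (φ(2),φ(3)) = (6,10) ∈ E(G2) ✓
  (2,4) → (φ(2),φ(4)) = (5,10) ∈ E(G2) ✓
  (2,5) → (φ(2),φ(5)) = (1,10) ∈ E(G2) ✓
  (2,9) → (φ(2),φ(9)) = (4,10) ∈ E(G2) ✓
  (2,10) → (φ(2),φ(10)) = (2,10) ∈ E(G2) ✓
  (3,4) → (φ(3),φ(4)) = (5,6) ∈ E(G2) ✓
  (3,5) → (φ(3),φ(5)) = (1,6) ∈ E(G2) ✓
  (3,6) → (φ(3),φ(6)) = (3,6) ∈ E(G2) ✓
  (3,7) → (φ(3),φ(7)) = (0,6) ∈ E(G2) ✓
  (3,9) → (φ(3),φ(9)) = (4,6) ∈ E(G2) ✓
  (4,9) → (φ(4),φ(9)) = (4,5) ∈ E(G2) ✓
  (4,10) → (φ(4),φ(10)) = (2,5) ∈ E(G2) ✓
  (5,8) → (φ(5),φ(8)) = (1,7) ∈ E(G2) ✓
  (5,10) → (φ(5),φ(10)) = (1,2) ∈ E(G2) ✓
  (7,10) → (φ(7),φ(10)) = (0,2) ∈ E(G2) ✓
All 23 edges of G1 map to edges of G2, and |E(G1)| = |E(G2)| = 23, so φ is a bijection on edges as well as vertices. Hence G1 ≅ G2.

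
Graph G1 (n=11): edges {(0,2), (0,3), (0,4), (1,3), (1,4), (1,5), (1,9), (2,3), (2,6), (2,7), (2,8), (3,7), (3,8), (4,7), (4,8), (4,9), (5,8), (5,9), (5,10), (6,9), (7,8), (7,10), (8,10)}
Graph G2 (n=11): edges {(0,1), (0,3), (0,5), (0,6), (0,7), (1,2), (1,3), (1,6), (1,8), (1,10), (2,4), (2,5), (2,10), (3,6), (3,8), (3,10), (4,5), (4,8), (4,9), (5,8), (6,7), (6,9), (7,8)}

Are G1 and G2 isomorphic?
Yes, isomorphic

The graphs are isomorphic.
One valid mapping φ: V(G1) → V(G2): 0→7, 1→5, 2→6, 3→0, 4→8, 5→2, 6→9, 7→3, 8→1, 9→4, 10→10

Verify φ preserves adjacency — for each edge of G1, its image is an edge of G2:
  (0,2) → (φ(0),φ(2)) = (6,7) ∈ E(G2) ✓
  (0,3) → (φ(0),φ(3)) = (0,7) ∈ E(G2) ✓
  (0,4) → (φ(0),φ(4)) = (7,8) ∈ E(G2) ✓
  (1,3) → (φ(1),φ(3)) = (0,5) ∈ E(G2) ✓
  (1,4) → (φ(1),φ(4)) = (5,8) ∈ E(G2) ✓
  (1,5) → (φ(1),φ(5)) = (2,5) ∈ E(G2) ✓
  (1,9) → (φ(1),φ(9)) = (4,5) ∈ E(G2) ✓
  (2,3) → (φ(2),φ(3)) = (0,6) ∈ E(G2) ✓
  (2,6) → (φ(2),φ(6)) = (6,9) ∈ E(G2) ✓
  (2,7) → (φ(2),φ(7)) = (3,6) ∈ E(G2) ✓
  (2,8) → (φ(2),φ(8)) = (1,6) ∈ E(G2) ✓
  (3,7) → (φ(3),φ(7)) = (0,3) ∈ E(G2) ✓
  (3,8) → (φ(3),φ(8)) = (0,1) ∈ E(G2) ✓
  (4,7) → (φ(4),φ(7)) = (3,8) ∈ E(G2) ✓
  (4,8) → (φ(4),φ(8)) = (1,8) ∈ E(G2) ✓
  (4,9) → (φ(4),φ(9)) = (4,8) ∈ E(G2) ✓
  (5,8) → (φ(5),φ(8)) = (1,2) ∈ E(G2) ✓
  (5,9) → (φ(5),φ(9)) = (2,4) ∈ E(G2) ✓
  (5,10) → (φ(5),φ(10)) = (2,10) ∈ E(G2) ✓
  (6,9) → (φ(6),φ(9)) = (4,9) ∈ E(G2) ✓
  (7,8) → (φ(7),φ(8)) = (1,3) ∈ E(G2) ✓
  (7,10) → (φ(7),φ(10)) = (3,10) ∈ E(G2) ✓
  (8,10) → (φ(8),φ(10)) = (1,10) ∈ E(G2) ✓
All 23 edges of G1 map to edges of G2, and |E(G1)| = |E(G2)| = 23, so φ is a bijection on edges as well as vertices. Hence G1 ≅ G2.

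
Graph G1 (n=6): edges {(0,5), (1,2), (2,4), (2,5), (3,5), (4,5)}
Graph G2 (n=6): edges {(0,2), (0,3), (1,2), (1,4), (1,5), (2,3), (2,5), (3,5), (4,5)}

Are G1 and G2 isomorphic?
No, not isomorphic

The graphs are NOT isomorphic.

Counting triangles (3-cliques): G1 has 1, G2 has 4.
Triangle count is an isomorphism invariant, so differing triangle counts rule out isomorphism.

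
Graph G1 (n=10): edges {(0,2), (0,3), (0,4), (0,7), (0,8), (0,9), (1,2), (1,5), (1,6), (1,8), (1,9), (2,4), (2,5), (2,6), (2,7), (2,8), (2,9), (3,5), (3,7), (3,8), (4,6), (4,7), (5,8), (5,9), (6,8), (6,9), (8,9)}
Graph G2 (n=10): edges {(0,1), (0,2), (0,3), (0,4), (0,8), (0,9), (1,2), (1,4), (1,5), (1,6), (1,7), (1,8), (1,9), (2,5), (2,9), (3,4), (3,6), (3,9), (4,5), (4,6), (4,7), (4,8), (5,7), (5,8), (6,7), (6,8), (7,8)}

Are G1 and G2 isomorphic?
Yes, isomorphic

The graphs are isomorphic.
One valid mapping φ: V(G1) → V(G2): 0→0, 1→7, 2→1, 3→3, 4→2, 5→6, 6→5, 7→9, 8→4, 9→8

Verify φ preserves adjacency — for each edge of G1, its image is an edge of G2:
  (0,2) → (φ(0),φ(2)) = (0,1) ∈ E(G2) ✓
  (0,3) → (φ(0),φ(3)) = (0,3) ∈ E(G2) ✓
  (0,4) → (φ(0),φ(4)) = (0,2) ∈ E(G2) ✓
  (0,7) → (φ(0),φ(7)) = (0,9) ∈ E(G2) ✓
  (0,8) → (φ(0),φ(8)) = (0,4) ∈ E(G2) ✓
  (0,9) → (φ(0),φ(9)) = (0,8) ∈ E(G2) ✓
  (1,2) → (φ(1),φ(2)) = (1,7) ∈ E(G2) ✓
  (1,5) → (φ(1),φ(5)) = (6,7) ∈ E(G2) ✓
  (1,6) → (φ(1),φ(6)) = (5,7) ∈ E(G2) ✓
  (1,8) → (φ(1),φ(8)) = (4,7) ∈ E(G2) ✓
  (1,9) → (φ(1),φ(9)) = (7,8) ∈ E(G2) ✓
  (2,4) → (φ(2),φ(4)) = (1,2) ∈ E(G2) ✓
  (2,5) → (φ(2),φ(5)) = (1,6) ∈ E(G2) ✓
  (2,6) → (φ(2),φ(6)) = (1,5) ∈ E(G2) ✓
  (2,7) → (φ(2),φ(7)) = (1,9) ∈ E(G2) ✓
  (2,8) → (φ(2),φ(8)) = (1,4) ∈ E(G2) ✓
  (2,9) → (φ(2),φ(9)) = (1,8) ∈ E(G2) ✓
  (3,5) → (φ(3),φ(5)) = (3,6) ∈ E(G2) ✓
  (3,7) → (φ(3),φ(7)) = (3,9) ∈ E(G2) ✓
  (3,8) → (φ(3),φ(8)) = (3,4) ∈ E(G2) ✓
  (4,6) → (φ(4),φ(6)) = (2,5) ∈ E(G2) ✓
  (4,7) → (φ(4),φ(7)) = (2,9) ∈ E(G2) ✓
  (5,8) → (φ(5),φ(8)) = (4,6) ∈ E(G2) ✓
  (5,9) → (φ(5),φ(9)) = (6,8) ∈ E(G2) ✓
  (6,8) → (φ(6),φ(8)) = (4,5) ∈ E(G2) ✓
  (6,9) → (φ(6),φ(9)) = (5,8) ∈ E(G2) ✓
  (8,9) → (φ(8),φ(9)) = (4,8) ∈ E(G2) ✓
All 27 edges of G1 map to edges of G2, and |E(G1)| = |E(G2)| = 27, so φ is a bijection on edges as well as vertices. Hence G1 ≅ G2.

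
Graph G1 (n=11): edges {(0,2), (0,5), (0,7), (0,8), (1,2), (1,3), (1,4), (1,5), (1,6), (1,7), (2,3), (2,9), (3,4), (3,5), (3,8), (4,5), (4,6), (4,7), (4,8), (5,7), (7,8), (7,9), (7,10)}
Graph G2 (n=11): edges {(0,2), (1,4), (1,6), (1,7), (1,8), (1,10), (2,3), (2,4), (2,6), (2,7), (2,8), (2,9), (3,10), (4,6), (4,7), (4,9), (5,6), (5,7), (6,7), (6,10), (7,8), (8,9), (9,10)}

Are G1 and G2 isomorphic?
Yes, isomorphic

The graphs are isomorphic.
One valid mapping φ: V(G1) → V(G2): 0→9, 1→6, 2→10, 3→1, 4→7, 5→4, 6→5, 7→2, 8→8, 9→3, 10→0

Verify φ preserves adjacency — for each edge of G1, its image is an edge of G2:
  (0,2) → (φ(0),φ(2)) = (9,10) ∈ E(G2) ✓
  (0,5) → (φ(0),φ(5)) = (4,9) ∈ E(G2) ✓
  (0,7) → (φ(0),φ(7)) = (2,9) ∈ E(G2) ✓
  (0,8) → (φ(0),φ(8)) = (8,9) ∈ E(G2) ✓
  (1,2) → (φ(1),φ(2)) = (6,10) ∈ E(G2) ✓
  (1,3) → (φ(1),φ(3)) = (1,6) ∈ E(G2) ✓
  (1,4) → (φ(1),φ(4)) = (6,7) ∈ E(G2) ✓
  (1,5) → (φ(1),φ(5)) = (4,6) ∈ E(G2) ✓
  (1,6) → (φ(1),φ(6)) = (5,6) ∈ E(G2) ✓
  (1,7) → (φ(1),φ(7)) = (2,6) ∈ E(G2) ✓
  (2,3) → (φ(2),φ(3)) = (1,10) ∈ E(G2) ✓
  (2,9) → (φ(2),φ(9)) = (3,10) ∈ E(G2) ✓
  (3,4) → (φ(3),φ(4)) = (1,7) ∈ E(G2) ✓
  (3,5) → (φ(3),φ(5)) = (1,4) ∈ E(G2) ✓
  (3,8) → (φ(3),φ(8)) = (1,8) ∈ E(G2) ✓
  (4,5) → (φ(4),φ(5)) = (4,7) ∈ E(G2) ✓
  (4,6) → (φ(4),φ(6)) = (5,7) ∈ E(G2) ✓
  (4,7) → (φ(4),φ(7)) = (2,7) ∈ E(G2) ✓
  (4,8) → (φ(4),φ(8)) = (7,8) ∈ E(G2) ✓
  (5,7) → (φ(5),φ(7)) = (2,4) ∈ E(G2) ✓
  (7,8) → (φ(7),φ(8)) = (2,8) ∈ E(G2) ✓
  (7,9) → (φ(7),φ(9)) = (2,3) ∈ E(G2) ✓
  (7,10) → (φ(7),φ(10)) = (0,2) ∈ E(G2) ✓
All 23 edges of G1 map to edges of G2, and |E(G1)| = |E(G2)| = 23, so φ is a bijection on edges as well as vertices. Hence G1 ≅ G2.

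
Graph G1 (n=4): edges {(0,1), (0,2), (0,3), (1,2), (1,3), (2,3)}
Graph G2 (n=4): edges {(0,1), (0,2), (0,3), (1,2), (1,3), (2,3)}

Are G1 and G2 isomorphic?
Yes, isomorphic

The graphs are isomorphic.
One valid mapping φ: V(G1) → V(G2): 0→2, 1→0, 2→1, 3→3

Verify φ preserves adjacency — for each edge of G1, its image is an edge of G2:
  (0,1) → (φ(0),φ(1)) = (0,2) ∈ E(G2) ✓
  (0,2) → (φ(0),φ(2)) = (1,2) ∈ E(G2) ✓
  (0,3) → (φ(0),φ(3)) = (2,3) ∈ E(G2) ✓
  (1,2) → (φ(1),φ(2)) = (0,1) ∈ E(G2) ✓
  (1,3) → (φ(1),φ(3)) = (0,3) ∈ E(G2) ✓
  (2,3) → (φ(2),φ(3)) = (1,3) ∈ E(G2) ✓
All 6 edges of G1 map to edges of G2, and |E(G1)| = |E(G2)| = 6, so φ is a bijection on edges as well as vertices. Hence G1 ≅ G2.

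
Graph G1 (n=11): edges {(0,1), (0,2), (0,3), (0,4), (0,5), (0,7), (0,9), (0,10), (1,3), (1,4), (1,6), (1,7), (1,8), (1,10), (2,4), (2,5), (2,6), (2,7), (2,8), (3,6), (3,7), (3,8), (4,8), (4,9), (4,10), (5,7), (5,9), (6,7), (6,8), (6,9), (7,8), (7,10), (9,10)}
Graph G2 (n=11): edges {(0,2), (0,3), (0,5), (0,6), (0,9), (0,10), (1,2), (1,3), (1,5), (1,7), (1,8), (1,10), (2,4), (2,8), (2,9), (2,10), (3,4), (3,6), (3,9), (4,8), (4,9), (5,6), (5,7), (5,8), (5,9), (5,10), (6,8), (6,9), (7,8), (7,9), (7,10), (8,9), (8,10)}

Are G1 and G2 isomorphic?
Yes, isomorphic

The graphs are isomorphic.
One valid mapping φ: V(G1) → V(G2): 0→9, 1→5, 2→2, 3→7, 4→0, 5→4, 6→1, 7→8, 8→10, 9→3, 10→6

Verify φ preserves adjacency — for each edge of G1, its image is an edge of G2:
  (0,1) → (φ(0),φ(1)) = (5,9) ∈ E(G2) ✓
  (0,2) → (φ(0),φ(2)) = (2,9) ∈ E(G2) ✓
  (0,3) → (φ(0),φ(3)) = (7,9) ∈ E(G2) ✓
  (0,4) → (φ(0),φ(4)) = (0,9) ∈ E(G2) ✓
  (0,5) → (φ(0),φ(5)) = (4,9) ∈ E(G2) ✓
  (0,7) → (φ(0),φ(7)) = (8,9) ∈ E(G2) ✓
  (0,9) → (φ(0),φ(9)) = (3,9) ∈ E(G2) ✓
  (0,10) → (φ(0),φ(10)) = (6,9) ∈ E(G2) ✓
  (1,3) → (φ(1),φ(3)) = (5,7) ∈ E(G2) ✓
  (1,4) → (φ(1),φ(4)) = (0,5) ∈ E(G2) ✓
  (1,6) → (φ(1),φ(6)) = (1,5) ∈ E(G2) ✓
  (1,7) → (φ(1),φ(7)) = (5,8) ∈ E(G2) ✓
  (1,8) → (φ(1),φ(8)) = (5,10) ∈ E(G2) ✓
  (1,10) → (φ(1),φ(10)) = (5,6) ∈ E(G2) ✓
  (2,4) → (φ(2),φ(4)) = (0,2) ∈ E(G2) ✓
  (2,5) → (φ(2),φ(5)) = (2,4) ∈ E(G2) ✓
  (2,6) → (φ(2),φ(6)) = (1,2) ∈ E(G2) ✓
  (2,7) → (φ(2),φ(7)) = (2,8) ∈ E(G2) ✓
  (2,8) → (φ(2),φ(8)) = (2,10) ∈ E(G2) ✓
  (3,6) → (φ(3),φ(6)) = (1,7) ∈ E(G2) ✓
  (3,7) → (φ(3),φ(7)) = (7,8) ∈ E(G2) ✓
  (3,8) → (φ(3),φ(8)) = (7,10) ∈ E(G2) ✓
  (4,8) → (φ(4),φ(8)) = (0,10) ∈ E(G2) ✓
  (4,9) → (φ(4),φ(9)) = (0,3) ∈ E(G2) ✓
  (4,10) → (φ(4),φ(10)) = (0,6) ∈ E(G2) ✓
  (5,7) → (φ(5),φ(7)) = (4,8) ∈ E(G2) ✓
  (5,9) → (φ(5),φ(9)) = (3,4) ∈ E(G2) ✓
  (6,7) → (φ(6),φ(7)) = (1,8) ∈ E(G2) ✓
  (6,8) → (φ(6),φ(8)) = (1,10) ∈ E(G2) ✓
  (6,9) → (φ(6),φ(9)) = (1,3) ∈ E(G2) ✓
  (7,8) → (φ(7),φ(8)) = (8,10) ∈ E(G2) ✓
  (7,10) → (φ(7),φ(10)) = (6,8) ∈ E(G2) ✓
  (9,10) → (φ(9),φ(10)) = (3,6) ∈ E(G2) ✓
All 33 edges of G1 map to edges of G2, and |E(G1)| = |E(G2)| = 33, so φ is a bijection on edges as well as vertices. Hence G1 ≅ G2.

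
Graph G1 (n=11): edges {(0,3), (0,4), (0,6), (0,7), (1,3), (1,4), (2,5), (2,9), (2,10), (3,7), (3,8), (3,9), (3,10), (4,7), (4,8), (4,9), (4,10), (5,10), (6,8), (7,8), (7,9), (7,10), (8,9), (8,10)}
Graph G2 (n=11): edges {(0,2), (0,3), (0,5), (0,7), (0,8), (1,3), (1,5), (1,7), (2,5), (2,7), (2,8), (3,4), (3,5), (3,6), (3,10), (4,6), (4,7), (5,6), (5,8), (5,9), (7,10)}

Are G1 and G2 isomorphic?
No, not isomorphic

The graphs are NOT isomorphic.

Counting triangles (3-cliques): G1 has 15, G2 has 9.
Triangle count is an isomorphism invariant, so differing triangle counts rule out isomorphism.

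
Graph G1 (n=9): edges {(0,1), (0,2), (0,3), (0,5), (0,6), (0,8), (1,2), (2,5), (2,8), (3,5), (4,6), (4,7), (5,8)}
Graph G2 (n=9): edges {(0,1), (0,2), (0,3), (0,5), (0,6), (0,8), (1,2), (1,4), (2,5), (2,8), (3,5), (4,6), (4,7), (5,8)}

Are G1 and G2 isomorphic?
No, not isomorphic

The graphs are NOT isomorphic.

Counting edges: G1 has 13 edge(s); G2 has 14 edge(s).
Edge count is an isomorphism invariant (a bijection on vertices induces a bijection on edges), so differing edge counts rule out isomorphism.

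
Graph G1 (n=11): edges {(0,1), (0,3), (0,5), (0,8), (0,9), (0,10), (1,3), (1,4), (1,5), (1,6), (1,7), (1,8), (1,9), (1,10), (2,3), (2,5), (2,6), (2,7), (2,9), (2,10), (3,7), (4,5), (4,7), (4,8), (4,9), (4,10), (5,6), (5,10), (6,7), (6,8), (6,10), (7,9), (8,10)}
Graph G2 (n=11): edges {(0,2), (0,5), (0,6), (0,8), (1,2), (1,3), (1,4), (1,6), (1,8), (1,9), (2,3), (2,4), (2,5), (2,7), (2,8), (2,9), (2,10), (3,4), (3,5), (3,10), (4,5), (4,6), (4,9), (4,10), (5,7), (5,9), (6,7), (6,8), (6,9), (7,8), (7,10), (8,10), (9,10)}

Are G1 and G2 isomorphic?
Yes, isomorphic

The graphs are isomorphic.
One valid mapping φ: V(G1) → V(G2): 0→5, 1→2, 2→6, 3→0, 4→10, 5→9, 6→1, 7→8, 8→3, 9→7, 10→4

Verify φ preserves adjacency — for each edge of G1, its image is an edge of G2:
  (0,1) → (φ(0),φ(1)) = (2,5) ∈ E(G2) ✓
  (0,3) → (φ(0),φ(3)) = (0,5) ∈ E(G2) ✓
  (0,5) → (φ(0),φ(5)) = (5,9) ∈ E(G2) ✓
  (0,8) → (φ(0),φ(8)) = (3,5) ∈ E(G2) ✓
  (0,9) → (φ(0),φ(9)) = (5,7) ∈ E(G2) ✓
  (0,10) → (φ(0),φ(10)) = (4,5) ∈ E(G2) ✓
  (1,3) → (φ(1),φ(3)) = (0,2) ∈ E(G2) ✓
  (1,4) → (φ(1),φ(4)) = (2,10) ∈ E(G2) ✓
  (1,5) → (φ(1),φ(5)) = (2,9) ∈ E(G2) ✓
  (1,6) → (φ(1),φ(6)) = (1,2) ∈ E(G2) ✓
  (1,7) → (φ(1),φ(7)) = (2,8) ∈ E(G2) ✓
  (1,8) → (φ(1),φ(8)) = (2,3) ∈ E(G2) ✓
  (1,9) → (φ(1),φ(9)) = (2,7) ∈ E(G2) ✓
  (1,10) → (φ(1),φ(10)) = (2,4) ∈ E(G2) ✓
  (2,3) → (φ(2),φ(3)) = (0,6) ∈ E(G2) ✓
  (2,5) → (φ(2),φ(5)) = (6,9) ∈ E(G2) ✓
  (2,6) → (φ(2),φ(6)) = (1,6) ∈ E(G2) ✓
  (2,7) → (φ(2),φ(7)) = (6,8) ∈ E(G2) ✓
  (2,9) → (φ(2),φ(9)) = (6,7) ∈ E(G2) ✓
  (2,10) → (φ(2),φ(10)) = (4,6) ∈ E(G2) ✓
  (3,7) → (φ(3),φ(7)) = (0,8) ∈ E(G2) ✓
  (4,5) → (φ(4),φ(5)) = (9,10) ∈ E(G2) ✓
  (4,7) → (φ(4),φ(7)) = (8,10) ∈ E(G2) ✓
  (4,8) → (φ(4),φ(8)) = (3,10) ∈ E(G2) ✓
  (4,9) → (φ(4),φ(9)) = (7,10) ∈ E(G2) ✓
  (4,10) → (φ(4),φ(10)) = (4,10) ∈ E(G2) ✓
  (5,6) → (φ(5),φ(6)) = (1,9) ∈ E(G2) ✓
  (5,10) → (φ(5),φ(10)) = (4,9) ∈ E(G2) ✓
  (6,7) → (φ(6),φ(7)) = (1,8) ∈ E(G2) ✓
  (6,8) → (φ(6),φ(8)) = (1,3) ∈ E(G2) ✓
  (6,10) → (φ(6),φ(10)) = (1,4) ∈ E(G2) ✓
  (7,9) → (φ(7),φ(9)) = (7,8) ∈ E(G2) ✓
  (8,10) → (φ(8),φ(10)) = (3,4) ∈ E(G2) ✓
All 33 edges of G1 map to edges of G2, and |E(G1)| = |E(G2)| = 33, so φ is a bijection on edges as well as vertices. Hence G1 ≅ G2.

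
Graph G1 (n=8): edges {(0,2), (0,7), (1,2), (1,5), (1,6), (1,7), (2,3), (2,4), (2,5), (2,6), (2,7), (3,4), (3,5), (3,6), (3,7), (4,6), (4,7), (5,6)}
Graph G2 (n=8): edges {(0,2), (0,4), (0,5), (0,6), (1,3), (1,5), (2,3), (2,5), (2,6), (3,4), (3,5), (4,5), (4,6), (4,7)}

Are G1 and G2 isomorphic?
No, not isomorphic

The graphs are NOT isomorphic.

Degrees in G1: deg(0)=2, deg(1)=4, deg(2)=7, deg(3)=5, deg(4)=4, deg(5)=4, deg(6)=5, deg(7)=5.
Sorted degree sequence of G1: [7, 5, 5, 5, 4, 4, 4, 2].
Degrees in G2: deg(0)=4, deg(1)=2, deg(2)=4, deg(3)=4, deg(4)=5, deg(5)=5, deg(6)=3, deg(7)=1.
Sorted degree sequence of G2: [5, 5, 4, 4, 4, 3, 2, 1].
The (sorted) degree sequence is an isomorphism invariant, so since G1 and G2 have different degree sequences they cannot be isomorphic.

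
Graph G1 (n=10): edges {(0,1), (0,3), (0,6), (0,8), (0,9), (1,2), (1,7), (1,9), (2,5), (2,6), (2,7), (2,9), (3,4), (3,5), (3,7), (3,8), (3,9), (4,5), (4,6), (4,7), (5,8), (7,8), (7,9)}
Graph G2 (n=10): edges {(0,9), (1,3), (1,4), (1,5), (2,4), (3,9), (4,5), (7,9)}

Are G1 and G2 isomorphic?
No, not isomorphic

The graphs are NOT isomorphic.

Connected components of G1: 1 component(s) with vertex sets [[0, 1, 2, 3, 4, 5, 6, 7, 8, 9]], sizes [10].
Connected components of G2: 3 component(s) with vertex sets [[6], [8], [0, 1, 2, 3, 4, 5, 7, 9]], sizes [1, 1, 8].
The number of connected components (and the multiset of component sizes) is an isomorphism invariant — an isomorphism maps each component of G1 bijectively onto a component of G2. Since G1 has 1 component(s) and G2 has 3, they cannot be isomorphic.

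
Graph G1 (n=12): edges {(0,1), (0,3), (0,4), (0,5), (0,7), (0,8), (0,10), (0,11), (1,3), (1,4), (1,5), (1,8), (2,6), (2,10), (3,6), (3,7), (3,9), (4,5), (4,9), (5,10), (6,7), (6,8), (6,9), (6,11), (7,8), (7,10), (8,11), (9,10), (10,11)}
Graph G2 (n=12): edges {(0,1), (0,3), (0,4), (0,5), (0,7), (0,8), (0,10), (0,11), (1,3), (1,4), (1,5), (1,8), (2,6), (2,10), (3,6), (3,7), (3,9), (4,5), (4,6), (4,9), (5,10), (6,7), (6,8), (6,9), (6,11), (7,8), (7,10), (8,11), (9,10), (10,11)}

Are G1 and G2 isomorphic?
No, not isomorphic

The graphs are NOT isomorphic.

Counting edges: G1 has 29 edge(s); G2 has 30 edge(s).
Edge count is an isomorphism invariant (a bijection on vertices induces a bijection on edges), so differing edge counts rule out isomorphism.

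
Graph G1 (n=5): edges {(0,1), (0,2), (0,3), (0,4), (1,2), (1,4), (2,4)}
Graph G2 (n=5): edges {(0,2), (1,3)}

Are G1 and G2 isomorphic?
No, not isomorphic

The graphs are NOT isomorphic.

Degrees in G1: deg(0)=4, deg(1)=3, deg(2)=3, deg(3)=1, deg(4)=3.
Sorted degree sequence of G1: [4, 3, 3, 3, 1].
Degrees in G2: deg(0)=1, deg(1)=1, deg(2)=1, deg(3)=1, deg(4)=0.
Sorted degree sequence of G2: [1, 1, 1, 1, 0].
The (sorted) degree sequence is an isomorphism invariant, so since G1 and G2 have different degree sequences they cannot be isomorphic.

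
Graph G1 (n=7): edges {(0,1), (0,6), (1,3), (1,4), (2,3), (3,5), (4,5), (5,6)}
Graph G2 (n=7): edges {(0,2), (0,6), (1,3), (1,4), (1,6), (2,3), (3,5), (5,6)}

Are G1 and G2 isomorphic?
Yes, isomorphic

The graphs are isomorphic.
One valid mapping φ: V(G1) → V(G2): 0→0, 1→6, 2→4, 3→1, 4→5, 5→3, 6→2

Verify φ preserves adjacency — for each edge of G1, its image is an edge of G2:
  (0,1) → (φ(0),φ(1)) = (0,6) ∈ E(G2) ✓
  (0,6) → (φ(0),φ(6)) = (0,2) ∈ E(G2) ✓
  (1,3) → (φ(1),φ(3)) = (1,6) ∈ E(G2) ✓
  (1,4) → (φ(1),φ(4)) = (5,6) ∈ E(G2) ✓
  (2,3) → (φ(2),φ(3)) = (1,4) ∈ E(G2) ✓
  (3,5) → (φ(3),φ(5)) = (1,3) ∈ E(G2) ✓
  (4,5) → (φ(4),φ(5)) = (3,5) ∈ E(G2) ✓
  (5,6) → (φ(5),φ(6)) = (2,3) ∈ E(G2) ✓
All 8 edges of G1 map to edges of G2, and |E(G1)| = |E(G2)| = 8, so φ is a bijection on edges as well as vertices. Hence G1 ≅ G2.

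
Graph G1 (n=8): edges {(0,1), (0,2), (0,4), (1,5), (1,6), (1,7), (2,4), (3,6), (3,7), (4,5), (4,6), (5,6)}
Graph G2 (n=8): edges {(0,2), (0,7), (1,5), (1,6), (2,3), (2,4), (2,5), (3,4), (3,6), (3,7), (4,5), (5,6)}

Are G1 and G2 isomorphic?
Yes, isomorphic

The graphs are isomorphic.
One valid mapping φ: V(G1) → V(G2): 0→6, 1→3, 2→1, 3→0, 4→5, 5→4, 6→2, 7→7

Verify φ preserves adjacency — for each edge of G1, its image is an edge of G2:
  (0,1) → (φ(0),φ(1)) = (3,6) ∈ E(G2) ✓
  (0,2) → (φ(0),φ(2)) = (1,6) ∈ E(G2) ✓
  (0,4) → (φ(0),φ(4)) = (5,6) ∈ E(G2) ✓
  (1,5) → (φ(1),φ(5)) = (3,4) ∈ E(G2) ✓
  (1,6) → (φ(1),φ(6)) = (2,3) ∈ E(G2) ✓
  (1,7) → (φ(1),φ(7)) = (3,7) ∈ E(G2) ✓
  (2,4) → (φ(2),φ(4)) = (1,5) ∈ E(G2) ✓
  (3,6) → (φ(3),φ(6)) = (0,2) ∈ E(G2) ✓
  (3,7) → (φ(3),φ(7)) = (0,7) ∈ E(G2) ✓
  (4,5) → (φ(4),φ(5)) = (4,5) ∈ E(G2) ✓
  (4,6) → (φ(4),φ(6)) = (2,5) ∈ E(G2) ✓
  (5,6) → (φ(5),φ(6)) = (2,4) ∈ E(G2) ✓
All 12 edges of G1 map to edges of G2, and |E(G1)| = |E(G2)| = 12, so φ is a bijection on edges as well as vertices. Hence G1 ≅ G2.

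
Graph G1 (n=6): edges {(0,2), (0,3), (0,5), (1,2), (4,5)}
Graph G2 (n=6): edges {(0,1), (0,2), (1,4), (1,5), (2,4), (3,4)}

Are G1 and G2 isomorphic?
No, not isomorphic

The graphs are NOT isomorphic.

Degrees in G1: deg(0)=3, deg(1)=1, deg(2)=2, deg(3)=1, deg(4)=1, deg(5)=2.
Sorted degree sequence of G1: [3, 2, 2, 1, 1, 1].
Degrees in G2: deg(0)=2, deg(1)=3, deg(2)=2, deg(3)=1, deg(4)=3, deg(5)=1.
Sorted degree sequence of G2: [3, 3, 2, 2, 1, 1].
The (sorted) degree sequence is an isomorphism invariant, so since G1 and G2 have different degree sequences they cannot be isomorphic.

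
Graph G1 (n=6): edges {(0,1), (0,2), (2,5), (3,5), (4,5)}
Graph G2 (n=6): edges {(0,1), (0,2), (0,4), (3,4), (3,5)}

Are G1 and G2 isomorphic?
Yes, isomorphic

The graphs are isomorphic.
One valid mapping φ: V(G1) → V(G2): 0→3, 1→5, 2→4, 3→2, 4→1, 5→0

Verify φ preserves adjacency — for each edge of G1, its image is an edge of G2:
  (0,1) → (φ(0),φ(1)) = (3,5) ∈ E(G2) ✓
  (0,2) → (φ(0),φ(2)) = (3,4) ∈ E(G2) ✓
  (2,5) → (φ(2),φ(5)) = (0,4) ∈ E(G2) ✓
  (3,5) → (φ(3),φ(5)) = (0,2) ∈ E(G2) ✓
  (4,5) → (φ(4),φ(5)) = (0,1) ∈ E(G2) ✓
All 5 edges of G1 map to edges of G2, and |E(G1)| = |E(G2)| = 5, so φ is a bijection on edges as well as vertices. Hence G1 ≅ G2.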